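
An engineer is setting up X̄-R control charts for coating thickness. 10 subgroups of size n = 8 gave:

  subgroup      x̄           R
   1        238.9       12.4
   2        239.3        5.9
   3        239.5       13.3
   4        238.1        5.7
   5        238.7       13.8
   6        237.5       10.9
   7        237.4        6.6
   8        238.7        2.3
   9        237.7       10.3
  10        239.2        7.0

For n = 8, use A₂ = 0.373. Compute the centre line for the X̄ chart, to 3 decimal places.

238.500

X̄̄ = (238.9 + 239.3 + 239.5 + 238.1 + 238.7 + 237.5 + 237.4 + 238.7 + 237.7 + 239.2) / 10 = 2385.0000 / 10 = 238.5000
CL = X̄̄ = 238.5000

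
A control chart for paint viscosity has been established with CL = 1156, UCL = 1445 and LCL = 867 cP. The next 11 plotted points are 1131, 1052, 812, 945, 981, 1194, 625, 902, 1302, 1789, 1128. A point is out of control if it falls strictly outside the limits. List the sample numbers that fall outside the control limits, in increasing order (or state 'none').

3, 7, 10

Compare each point to [867, 1445]: sample 3 = 812 < LCL; sample 7 = 625 < LCL; sample 10 = 1789 > UCL.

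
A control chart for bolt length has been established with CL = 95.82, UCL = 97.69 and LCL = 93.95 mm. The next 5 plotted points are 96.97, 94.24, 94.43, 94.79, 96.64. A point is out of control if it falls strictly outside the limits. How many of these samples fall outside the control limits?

0

All 5 points lie within [93.95, 97.69].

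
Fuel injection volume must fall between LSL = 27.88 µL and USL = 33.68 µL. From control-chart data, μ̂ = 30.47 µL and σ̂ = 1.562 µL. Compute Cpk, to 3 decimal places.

Cpu = (USL − μ̂) / (3σ̂) = (33.68 − 30.47) / (3 × 1.562) = 0.6850; Cpl = (μ̂ − LSL) / (3σ̂) = (30.47 − 27.88) / (3 × 1.562) = 0.5527; Cpk = min(Cpu, Cpl) = 0.5527

0.553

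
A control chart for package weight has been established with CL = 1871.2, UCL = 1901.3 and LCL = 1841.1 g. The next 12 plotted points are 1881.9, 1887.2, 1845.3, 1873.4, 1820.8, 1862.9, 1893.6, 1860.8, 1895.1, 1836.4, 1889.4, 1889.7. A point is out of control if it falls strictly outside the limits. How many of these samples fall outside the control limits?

Compare each point to [1841.1, 1901.3]: sample 5 = 1820.8 < LCL; sample 10 = 1836.4 < LCL.

2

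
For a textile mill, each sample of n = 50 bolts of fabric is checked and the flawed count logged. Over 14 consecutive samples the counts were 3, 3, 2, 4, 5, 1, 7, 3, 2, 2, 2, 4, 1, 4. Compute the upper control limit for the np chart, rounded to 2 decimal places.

p̄ = Σdᵢ / (k·n) = 43 / (14 × 50) = 0.06143
UCL = np̄ + 3·√(np̄(1−p̄)) = 3.0714 + 3 × √(3.0714×0.93857) = 3.0714 + 3 × 1.6979 = 8.1650

8.17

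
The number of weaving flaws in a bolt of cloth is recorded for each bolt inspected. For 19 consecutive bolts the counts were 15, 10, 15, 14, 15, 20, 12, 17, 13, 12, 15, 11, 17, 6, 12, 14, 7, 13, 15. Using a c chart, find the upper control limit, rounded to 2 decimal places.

24.26

c̄ = (15 + 10 + 15 + 14 + 15 + 20 + 12 + 17 + 13 + 12 + 15 + 11 + 17 + 6 + 12 + 14 + 7 + 13 + 15) / 19 = 253 / 19 = 13.3158
UCL = c̄ + 3√c̄ = 13.3158 + 3 × √13.3158 = 13.3158 + 3 × 3.6491 = 24.2630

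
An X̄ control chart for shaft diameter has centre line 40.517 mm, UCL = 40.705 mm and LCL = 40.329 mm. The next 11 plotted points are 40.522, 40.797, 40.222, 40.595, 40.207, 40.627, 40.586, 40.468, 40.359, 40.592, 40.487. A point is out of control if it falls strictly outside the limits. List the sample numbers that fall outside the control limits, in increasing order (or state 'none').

Compare each point to [40.329, 40.705]: sample 2 = 40.797 > UCL; sample 3 = 40.222 < LCL; sample 5 = 40.207 < LCL.

2, 3, 5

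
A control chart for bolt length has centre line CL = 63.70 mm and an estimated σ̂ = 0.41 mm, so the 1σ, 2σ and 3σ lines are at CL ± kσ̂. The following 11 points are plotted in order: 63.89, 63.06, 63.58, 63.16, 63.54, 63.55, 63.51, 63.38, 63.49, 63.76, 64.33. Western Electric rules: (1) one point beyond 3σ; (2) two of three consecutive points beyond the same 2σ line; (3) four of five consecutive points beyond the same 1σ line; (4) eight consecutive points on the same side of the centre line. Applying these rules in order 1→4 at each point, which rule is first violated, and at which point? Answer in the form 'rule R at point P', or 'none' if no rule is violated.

rule 4 at point 9

Zone of each point (C = within 1σ̂, B = 1σ̂–2σ̂, A = 2σ̂–3σ̂, * = beyond 3σ̂; sign = side of CL): 1:+C, 2:-B, 3:-C, 4:-B, 5:-C, 6:-C, 7:-C, 8:-C, 9:-C, 10:+C, 11:+B
Rule 4 (eight consecutive points on the same side of the centre line) is satisfied at point 9.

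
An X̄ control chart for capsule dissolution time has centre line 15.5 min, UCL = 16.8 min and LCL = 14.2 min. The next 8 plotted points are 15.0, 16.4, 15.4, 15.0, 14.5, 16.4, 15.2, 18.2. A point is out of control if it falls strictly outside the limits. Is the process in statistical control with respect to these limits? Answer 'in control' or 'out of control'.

Compare each point to [14.2, 16.8]: sample 8 = 18.2 > UCL.

out of control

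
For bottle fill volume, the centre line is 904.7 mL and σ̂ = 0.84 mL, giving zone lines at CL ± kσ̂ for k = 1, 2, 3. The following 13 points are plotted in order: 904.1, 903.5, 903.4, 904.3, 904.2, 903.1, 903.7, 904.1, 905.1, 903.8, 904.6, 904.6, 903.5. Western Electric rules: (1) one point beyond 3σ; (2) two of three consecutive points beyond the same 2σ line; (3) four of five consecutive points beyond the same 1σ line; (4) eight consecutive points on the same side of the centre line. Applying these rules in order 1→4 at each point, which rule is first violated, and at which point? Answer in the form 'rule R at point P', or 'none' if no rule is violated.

rule 4 at point 8

Zone of each point (C = within 1σ̂, B = 1σ̂–2σ̂, A = 2σ̂–3σ̂, * = beyond 3σ̂; sign = side of CL): 1:-C, 2:-B, 3:-B, 4:-C, 5:-C, 6:-B, 7:-B, 8:-C, 9:+C, 10:-B, 11:-C, 12:-C, 13:-B
Rule 4 (eight consecutive points on the same side of the centre line) is satisfied at point 8.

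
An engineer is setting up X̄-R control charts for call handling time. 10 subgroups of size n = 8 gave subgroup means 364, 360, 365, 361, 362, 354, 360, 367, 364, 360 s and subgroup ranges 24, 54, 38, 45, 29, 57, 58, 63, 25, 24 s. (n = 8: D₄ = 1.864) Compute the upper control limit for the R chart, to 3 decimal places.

R̄ = (24 + 54 + 38 + 45 + 29 + 57 + 58 + 63 + 25 + 24) / 10 = 417.0000 / 10 = 41.7000
UCL_R = D₄·R̄ = 1.864 × 41.7000 = 77.7288

77.729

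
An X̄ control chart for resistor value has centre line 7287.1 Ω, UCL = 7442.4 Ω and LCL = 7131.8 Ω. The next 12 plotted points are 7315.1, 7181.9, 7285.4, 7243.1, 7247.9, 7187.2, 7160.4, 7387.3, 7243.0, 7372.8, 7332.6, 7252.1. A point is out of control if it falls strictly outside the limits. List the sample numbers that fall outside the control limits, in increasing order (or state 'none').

none

All 12 points lie within [7131.8, 7442.4].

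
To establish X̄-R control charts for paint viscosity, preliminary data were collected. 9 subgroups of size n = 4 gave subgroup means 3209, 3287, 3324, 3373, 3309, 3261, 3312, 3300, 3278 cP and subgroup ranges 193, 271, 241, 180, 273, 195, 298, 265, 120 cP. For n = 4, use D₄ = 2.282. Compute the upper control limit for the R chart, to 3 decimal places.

516.239

R̄ = (193 + 271 + 241 + 180 + 273 + 195 + 298 + 265 + 120) / 9 = 2036.0000 / 9 = 226.2222
UCL_R = D₄·R̄ = 2.282 × 226.2222 = 516.2391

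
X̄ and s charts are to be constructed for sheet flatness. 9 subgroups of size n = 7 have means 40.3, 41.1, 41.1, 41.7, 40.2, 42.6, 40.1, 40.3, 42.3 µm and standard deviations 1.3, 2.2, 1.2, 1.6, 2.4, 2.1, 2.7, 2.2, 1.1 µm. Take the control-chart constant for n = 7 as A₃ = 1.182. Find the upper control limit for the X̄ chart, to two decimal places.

43.28

X̄̄ = (40.3 + 41.1 + 41.1 + 41.7 + 40.2 + 42.6 + 40.1 + 40.3 + 42.3) / 9 = 41.0778
s̄ = (1.3 + 2.2 + 1.2 + 1.6 + 2.4 + 2.1 + 2.7 + 2.2 + 1.1) / 9 = 1.8667
UCL = X̄̄ + A₃·s̄ = 41.0778 + 1.182 × 1.8667 = 43.2842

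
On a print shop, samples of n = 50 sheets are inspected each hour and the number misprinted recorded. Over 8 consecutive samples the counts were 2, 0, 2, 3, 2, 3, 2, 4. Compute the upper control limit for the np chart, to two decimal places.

p̄ = Σdᵢ / (k·n) = 18 / (8 × 50) = 0.04500
UCL = np̄ + 3·√(np̄(1−p̄)) = 2.2500 + 3 × √(2.2500×0.95500) = 2.2500 + 3 × 1.4659 = 6.6476

6.65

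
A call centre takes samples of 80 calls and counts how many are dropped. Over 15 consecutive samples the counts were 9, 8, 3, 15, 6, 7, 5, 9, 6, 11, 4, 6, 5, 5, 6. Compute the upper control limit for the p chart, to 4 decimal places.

0.1823

p̄ = Σdᵢ / (k·n) = 105 / (15 × 80) = 0.08750
UCL = p̄ + 3·√(p̄(1−p̄)/n) = 0.08750 + 3 × √(0.08750×0.91250/80) = 0.08750 + 3 × 0.03159 = 0.18228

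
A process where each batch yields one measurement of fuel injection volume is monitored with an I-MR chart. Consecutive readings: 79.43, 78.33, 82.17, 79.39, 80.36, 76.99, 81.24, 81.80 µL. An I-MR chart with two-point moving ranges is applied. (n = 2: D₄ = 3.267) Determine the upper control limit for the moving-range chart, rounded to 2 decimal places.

Moving ranges: 1.10, 3.84, 2.78, 0.97, 3.37, 4.25, 0.56; M̄R̄ = 16.8700 / 7 = 2.4100
UCL_MR = D₄·M̄R̄ = 3.267 × 2.4100 = 7.8735

7.87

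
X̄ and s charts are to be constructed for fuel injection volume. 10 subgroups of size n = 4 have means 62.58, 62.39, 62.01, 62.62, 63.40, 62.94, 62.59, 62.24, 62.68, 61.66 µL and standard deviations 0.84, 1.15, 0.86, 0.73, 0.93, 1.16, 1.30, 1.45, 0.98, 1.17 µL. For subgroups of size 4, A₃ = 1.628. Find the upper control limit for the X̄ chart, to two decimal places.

64.23

X̄̄ = (62.58 + 62.39 + 62.01 + 62.62 + 63.40 + 62.94 + 62.59 + 62.24 + 62.68 + 61.66) / 10 = 62.5110
s̄ = (0.84 + 1.15 + 0.86 + 0.73 + 0.93 + 1.16 + 1.30 + 1.45 + 0.98 + 1.17) / 10 = 1.0570
UCL = X̄̄ + A₃·s̄ = 62.5110 + 1.628 × 1.0570 = 64.2318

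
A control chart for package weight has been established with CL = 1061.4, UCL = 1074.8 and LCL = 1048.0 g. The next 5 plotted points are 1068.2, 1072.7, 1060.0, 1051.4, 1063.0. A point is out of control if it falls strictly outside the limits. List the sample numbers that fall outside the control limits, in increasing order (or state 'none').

All 5 points lie within [1048.0, 1074.8].

none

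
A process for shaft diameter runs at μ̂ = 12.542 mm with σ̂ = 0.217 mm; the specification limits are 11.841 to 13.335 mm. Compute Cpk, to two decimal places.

1.08

Cpu = (USL − μ̂) / (3σ̂) = (13.335 − 12.542) / (3 × 0.217) = 1.2181; Cpl = (μ̂ − LSL) / (3σ̂) = (12.542 − 11.841) / (3 × 0.217) = 1.0768; Cpk = min(Cpu, Cpl) = 1.0768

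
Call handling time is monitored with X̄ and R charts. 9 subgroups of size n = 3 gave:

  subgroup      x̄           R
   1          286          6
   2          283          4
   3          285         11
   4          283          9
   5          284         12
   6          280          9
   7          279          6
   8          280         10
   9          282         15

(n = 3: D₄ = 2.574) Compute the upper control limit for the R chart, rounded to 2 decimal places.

23.45

R̄ = (6 + 4 + 11 + 9 + 12 + 9 + 6 + 10 + 15) / 9 = 82.0000 / 9 = 9.1111
UCL_R = D₄·R̄ = 2.574 × 9.1111 = 23.4520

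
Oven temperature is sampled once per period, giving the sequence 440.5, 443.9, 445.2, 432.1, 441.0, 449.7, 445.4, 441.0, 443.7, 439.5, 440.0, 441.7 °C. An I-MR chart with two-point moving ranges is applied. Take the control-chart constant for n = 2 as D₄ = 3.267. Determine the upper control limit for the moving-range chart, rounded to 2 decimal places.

Moving ranges: 3.4, 1.3, 13.1, 8.9, 8.7, 4.3, 4.4, 2.7, 4.2, 0.5, 1.7; M̄R̄ = 53.2000 / 11 = 4.8364
UCL_MR = D₄·M̄R̄ = 3.267 × 4.8364 = 15.8004

15.80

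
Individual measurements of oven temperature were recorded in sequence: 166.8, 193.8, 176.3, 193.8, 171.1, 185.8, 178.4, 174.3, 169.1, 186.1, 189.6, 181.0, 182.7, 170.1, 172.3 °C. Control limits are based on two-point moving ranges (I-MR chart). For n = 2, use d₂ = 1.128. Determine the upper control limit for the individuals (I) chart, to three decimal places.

210.131

X̄ = (166.8 + 193.8 + 176.3 + 193.8 + 171.1 + 185.8 + 178.4 + 174.3 + 169.1 + 186.1 + 189.6 + 181.0 + 182.7 + 170.1 + 172.3) / 15 = 179.4133
Moving ranges: 27.0, 17.5, 17.5, 22.7, 14.7, 7.4, 4.1, 5.2, 17.0, 3.5, 8.6, 1.7, 12.6, 2.2; M̄R̄ = 161.7000 / 14 = 11.5500
UCL = X̄ + 3·M̄R̄/d₂ = 179.4133 + 3 × 11.5500 / 1.128 = 210.1314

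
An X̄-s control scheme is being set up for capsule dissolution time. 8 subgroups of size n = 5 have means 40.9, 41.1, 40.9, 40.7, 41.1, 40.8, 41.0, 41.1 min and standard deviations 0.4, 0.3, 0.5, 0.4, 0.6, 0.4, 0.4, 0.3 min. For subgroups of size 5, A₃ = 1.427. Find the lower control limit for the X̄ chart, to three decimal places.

X̄̄ = (40.9 + 41.1 + 40.9 + 40.7 + 41.1 + 40.8 + 41.0 + 41.1) / 8 = 40.9500
s̄ = (0.4 + 0.3 + 0.5 + 0.4 + 0.6 + 0.4 + 0.4 + 0.3) / 8 = 0.4125
LCL = X̄̄ − A₃·s̄ = 40.9500 − 1.427 × 0.4125 = 40.3614

40.361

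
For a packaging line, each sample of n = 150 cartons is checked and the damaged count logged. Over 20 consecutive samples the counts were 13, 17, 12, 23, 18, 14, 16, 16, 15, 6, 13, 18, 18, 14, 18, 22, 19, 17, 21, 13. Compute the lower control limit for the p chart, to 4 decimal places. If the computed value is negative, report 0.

p̄ = Σdᵢ / (k·n) = 323 / (20 × 150) = 0.10767
LCL = p̄ − 3·√(p̄(1−p̄)/n) = 0.10767 − 3 × 0.02531 = 0.03174

0.0317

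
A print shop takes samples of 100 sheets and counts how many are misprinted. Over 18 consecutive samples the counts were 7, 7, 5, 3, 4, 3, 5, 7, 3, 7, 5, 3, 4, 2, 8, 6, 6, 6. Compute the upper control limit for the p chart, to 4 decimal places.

0.1163

p̄ = Σdᵢ / (k·n) = 91 / (18 × 100) = 0.05056
UCL = p̄ + 3·√(p̄(1−p̄)/n) = 0.05056 + 3 × √(0.05056×0.94944/100) = 0.05056 + 3 × 0.02191 = 0.11628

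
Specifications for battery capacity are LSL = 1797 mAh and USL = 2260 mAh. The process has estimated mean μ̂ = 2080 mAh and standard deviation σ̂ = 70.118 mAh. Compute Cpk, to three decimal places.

Cpu = (USL − μ̂) / (3σ̂) = (2260 − 2080) / (3 × 70.118) = 0.8557; Cpl = (μ̂ − LSL) / (3σ̂) = (2080 − 1797) / (3 × 70.118) = 1.3454; Cpk = min(Cpu, Cpl) = 0.8557

0.856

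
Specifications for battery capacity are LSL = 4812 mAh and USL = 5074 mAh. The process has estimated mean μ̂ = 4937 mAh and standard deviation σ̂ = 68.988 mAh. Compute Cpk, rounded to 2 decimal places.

Cpu = (USL − μ̂) / (3σ̂) = (5074 − 4937) / (3 × 68.988) = 0.6620; Cpl = (μ̂ − LSL) / (3σ̂) = (4937 − 4812) / (3 × 68.988) = 0.6040; Cpk = min(Cpu, Cpl) = 0.6040

0.60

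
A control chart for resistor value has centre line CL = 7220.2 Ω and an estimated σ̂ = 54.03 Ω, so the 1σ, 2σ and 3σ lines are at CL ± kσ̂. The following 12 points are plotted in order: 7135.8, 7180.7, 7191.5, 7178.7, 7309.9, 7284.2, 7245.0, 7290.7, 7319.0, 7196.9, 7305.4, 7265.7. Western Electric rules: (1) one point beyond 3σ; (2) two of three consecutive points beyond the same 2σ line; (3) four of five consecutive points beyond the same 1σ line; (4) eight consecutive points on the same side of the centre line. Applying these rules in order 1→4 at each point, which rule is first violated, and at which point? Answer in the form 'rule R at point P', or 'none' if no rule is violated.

Zone of each point (C = within 1σ̂, B = 1σ̂–2σ̂, A = 2σ̂–3σ̂, * = beyond 3σ̂; sign = side of CL): 1:-B, 2:-C, 3:-C, 4:-C, 5:+B, 6:+B, 7:+C, 8:+B, 9:+B, 10:-C, 11:+B, 12:+C
Rule 3 (four of five consecutive points beyond the same 1σ limit) is satisfied at point 9.

rule 3 at point 9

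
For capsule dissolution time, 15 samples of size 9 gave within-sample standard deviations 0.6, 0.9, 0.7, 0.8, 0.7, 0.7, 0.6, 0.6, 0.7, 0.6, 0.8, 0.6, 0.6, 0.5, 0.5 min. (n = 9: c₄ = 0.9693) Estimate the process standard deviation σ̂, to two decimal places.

0.68

s̄ = (0.6 + 0.9 + 0.7 + 0.8 + 0.7 + 0.7 + 0.6 + 0.6 + 0.7 + 0.6 + 0.8 + 0.6 + 0.6 + 0.5 + 0.5) / 15 = 0.6600
σ̂ = s̄ / c₄ = 0.6600 / 0.9693 = 0.6809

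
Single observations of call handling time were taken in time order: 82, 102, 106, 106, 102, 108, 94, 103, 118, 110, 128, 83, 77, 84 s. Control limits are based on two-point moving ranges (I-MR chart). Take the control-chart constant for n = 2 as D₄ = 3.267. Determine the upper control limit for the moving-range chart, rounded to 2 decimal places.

39.20

Moving ranges: 20, 4, 0, 4, 6, 14, 9, 15, 8, 18, 45, 6, 7; M̄R̄ = 156.0000 / 13 = 12.0000
UCL_MR = D₄·M̄R̄ = 3.267 × 12.0000 = 39.2040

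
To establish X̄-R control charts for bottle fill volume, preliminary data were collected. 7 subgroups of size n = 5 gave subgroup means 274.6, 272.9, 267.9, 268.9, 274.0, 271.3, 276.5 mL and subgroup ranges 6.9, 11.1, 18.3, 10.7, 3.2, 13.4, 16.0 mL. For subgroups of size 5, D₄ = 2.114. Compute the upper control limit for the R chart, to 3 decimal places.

24.039

R̄ = (6.9 + 11.1 + 18.3 + 10.7 + 3.2 + 13.4 + 16.0) / 7 = 79.6000 / 7 = 11.3714
UCL_R = D₄·R̄ = 2.114 × 11.3714 = 24.0392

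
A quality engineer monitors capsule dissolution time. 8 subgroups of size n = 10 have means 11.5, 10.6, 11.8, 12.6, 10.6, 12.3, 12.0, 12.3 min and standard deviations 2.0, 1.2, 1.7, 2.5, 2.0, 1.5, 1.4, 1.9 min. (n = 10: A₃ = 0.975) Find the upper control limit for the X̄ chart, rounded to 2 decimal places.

X̄̄ = (11.5 + 10.6 + 11.8 + 12.6 + 10.6 + 12.3 + 12.0 + 12.3) / 8 = 11.7125
s̄ = (2.0 + 1.2 + 1.7 + 2.5 + 2.0 + 1.5 + 1.4 + 1.9) / 8 = 1.7750
UCL = X̄̄ + A₃·s̄ = 11.7125 + 0.975 × 1.7750 = 13.4431

13.44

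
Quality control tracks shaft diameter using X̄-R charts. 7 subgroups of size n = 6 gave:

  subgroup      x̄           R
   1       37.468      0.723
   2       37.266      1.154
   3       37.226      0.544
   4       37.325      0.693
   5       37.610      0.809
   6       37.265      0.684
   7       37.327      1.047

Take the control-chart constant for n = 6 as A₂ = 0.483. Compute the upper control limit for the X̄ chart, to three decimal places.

X̄̄ = (37.468 + 37.266 + 37.226 + 37.325 + 37.610 + 37.265 + 37.327) / 7 = 261.4870 / 7 = 37.3553
R̄ = (0.723 + 1.154 + 0.544 + 0.693 + 0.809 + 0.684 + 1.047) / 7 = 5.6540 / 7 = 0.8077
UCL = X̄̄ + A₂·R̄ = 37.3553 + 0.483 × 0.8077 = 37.7454

37.745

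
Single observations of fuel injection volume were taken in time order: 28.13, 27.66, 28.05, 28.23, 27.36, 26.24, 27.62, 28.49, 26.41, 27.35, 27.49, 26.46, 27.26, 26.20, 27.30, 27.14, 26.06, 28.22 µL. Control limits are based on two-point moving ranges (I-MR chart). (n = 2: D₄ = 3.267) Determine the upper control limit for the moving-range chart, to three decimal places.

Moving ranges: 0.47, 0.39, 0.18, 0.87, 1.12, 1.38, 0.87, 2.08, 0.94, 0.14, 1.03, 0.80, 1.06, 1.10, 0.16, 1.08, 2.16; M̄R̄ = 15.8300 / 17 = 0.9312
UCL_MR = D₄·M̄R̄ = 3.267 × 0.9312 = 3.0422

3.042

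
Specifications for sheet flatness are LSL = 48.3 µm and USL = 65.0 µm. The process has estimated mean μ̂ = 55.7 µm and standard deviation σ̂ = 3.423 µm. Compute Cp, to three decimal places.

Cp = (USL − LSL) / (6σ̂) = (65.0 − 48.3) / (6 × 3.423) = 16.7000 / 20.5380 = 0.8131

0.813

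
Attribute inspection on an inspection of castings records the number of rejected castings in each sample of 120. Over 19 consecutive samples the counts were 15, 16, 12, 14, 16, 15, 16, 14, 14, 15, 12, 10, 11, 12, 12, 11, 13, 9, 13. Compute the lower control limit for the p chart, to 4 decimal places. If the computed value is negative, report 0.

0.0241

p̄ = Σdᵢ / (k·n) = 250 / (19 × 120) = 0.10965
LCL = p̄ − 3·√(p̄(1−p̄)/n) = 0.10965 − 3 × 0.02852 = 0.02408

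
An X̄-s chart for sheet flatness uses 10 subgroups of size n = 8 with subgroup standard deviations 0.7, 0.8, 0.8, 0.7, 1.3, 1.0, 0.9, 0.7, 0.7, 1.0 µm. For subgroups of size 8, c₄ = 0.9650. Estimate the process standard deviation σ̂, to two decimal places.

s̄ = (0.7 + 0.8 + 0.8 + 0.7 + 1.3 + 1.0 + 0.9 + 0.7 + 0.7 + 1.0) / 10 = 0.8600
σ̂ = s̄ / c₄ = 0.8600 / 0.9650 = 0.8912

0.89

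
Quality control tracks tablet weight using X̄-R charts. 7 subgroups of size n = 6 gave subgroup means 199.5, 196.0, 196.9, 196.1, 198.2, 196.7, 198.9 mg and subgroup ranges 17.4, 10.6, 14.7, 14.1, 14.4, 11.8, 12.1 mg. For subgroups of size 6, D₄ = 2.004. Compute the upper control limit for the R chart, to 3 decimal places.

R̄ = (17.4 + 10.6 + 14.7 + 14.1 + 14.4 + 11.8 + 12.1) / 7 = 95.1000 / 7 = 13.5857
UCL_R = D₄·R̄ = 2.004 × 13.5857 = 27.2258

27.226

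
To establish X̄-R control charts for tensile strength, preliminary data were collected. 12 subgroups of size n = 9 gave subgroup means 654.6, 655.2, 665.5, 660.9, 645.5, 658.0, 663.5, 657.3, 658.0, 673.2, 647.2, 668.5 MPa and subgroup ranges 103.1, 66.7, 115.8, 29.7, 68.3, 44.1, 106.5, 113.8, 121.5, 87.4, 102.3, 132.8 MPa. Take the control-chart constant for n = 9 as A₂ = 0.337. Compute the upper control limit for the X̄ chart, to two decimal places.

X̄̄ = (654.6 + 655.2 + 665.5 + 660.9 + 645.5 + 658.0 + 663.5 + 657.3 + 658.0 + 673.2 + 647.2 + 668.5) / 12 = 7907.4000 / 12 = 658.9500
R̄ = (103.1 + 66.7 + 115.8 + 29.7 + 68.3 + 44.1 + 106.5 + 113.8 + 121.5 + 87.4 + 102.3 + 132.8) / 12 = 1092.0000 / 12 = 91.0000
UCL = X̄̄ + A₂·R̄ = 658.9500 + 0.337 × 91.0000 = 689.6170

689.62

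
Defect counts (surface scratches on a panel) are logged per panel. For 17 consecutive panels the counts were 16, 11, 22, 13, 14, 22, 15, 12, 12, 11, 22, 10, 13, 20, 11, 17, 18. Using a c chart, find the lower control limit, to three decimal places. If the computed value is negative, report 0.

3.526

c̄ = (16 + 11 + 22 + 13 + 14 + 22 + 15 + 12 + 12 + 11 + 22 + 10 + 13 + 20 + 11 + 17 + 18) / 17 = 259 / 17 = 15.2353
LCL = c̄ − 3√c̄ = 15.2353 − 3 × 3.9032 = 3.5256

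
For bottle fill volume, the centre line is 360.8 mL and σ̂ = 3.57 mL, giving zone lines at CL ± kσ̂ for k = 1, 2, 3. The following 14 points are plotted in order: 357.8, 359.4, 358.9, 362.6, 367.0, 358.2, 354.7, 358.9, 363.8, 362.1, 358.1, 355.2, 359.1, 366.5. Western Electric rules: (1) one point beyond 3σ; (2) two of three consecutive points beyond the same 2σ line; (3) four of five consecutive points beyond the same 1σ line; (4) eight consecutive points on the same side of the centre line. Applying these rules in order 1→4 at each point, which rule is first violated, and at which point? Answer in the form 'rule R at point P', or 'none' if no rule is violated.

none

Zone of each point (C = within 1σ̂, B = 1σ̂–2σ̂, A = 2σ̂–3σ̂, * = beyond 3σ̂; sign = side of CL): 1:-C, 2:-C, 3:-C, 4:+C, 5:+B, 6:-C, 7:-B, 8:-C, 9:+C, 10:+C, 11:-C, 12:-B, 13:-C, 14:+B
No rule fires across all 14 points.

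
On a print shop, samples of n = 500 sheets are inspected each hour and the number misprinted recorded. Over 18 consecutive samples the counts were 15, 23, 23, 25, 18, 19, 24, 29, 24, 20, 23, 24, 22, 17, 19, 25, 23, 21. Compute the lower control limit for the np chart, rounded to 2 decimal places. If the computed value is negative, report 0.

8.16

p̄ = Σdᵢ / (k·n) = 394 / (18 × 500) = 0.04378
LCL = np̄ − 3·√(np̄(1−p̄)) = 21.8889 − 3 × 4.5750 = 8.1639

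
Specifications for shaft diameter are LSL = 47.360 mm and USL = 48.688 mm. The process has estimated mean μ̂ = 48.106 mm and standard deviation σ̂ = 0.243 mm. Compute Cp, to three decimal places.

Cp = (USL − LSL) / (6σ̂) = (48.688 − 47.360) / (6 × 0.243) = 1.3280 / 1.4580 = 0.9108

0.911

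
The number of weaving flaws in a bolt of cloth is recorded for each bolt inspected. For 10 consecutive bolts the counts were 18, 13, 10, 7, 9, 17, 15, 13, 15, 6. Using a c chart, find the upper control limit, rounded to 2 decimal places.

22.82

c̄ = (18 + 13 + 10 + 7 + 9 + 17 + 15 + 13 + 15 + 6) / 10 = 123 / 10 = 12.3000
UCL = c̄ + 3√c̄ = 12.3000 + 3 × √12.3000 = 12.3000 + 3 × 3.5071 = 22.8214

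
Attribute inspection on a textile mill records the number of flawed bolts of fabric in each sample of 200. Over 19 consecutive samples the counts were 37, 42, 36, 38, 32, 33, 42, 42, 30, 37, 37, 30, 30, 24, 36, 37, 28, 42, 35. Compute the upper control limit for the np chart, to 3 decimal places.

p̄ = Σdᵢ / (k·n) = 668 / (19 × 200) = 0.17579
UCL = np̄ + 3·√(np̄(1−p̄)) = 35.1579 + 3 × √(35.1579×0.82421) = 35.1579 + 3 × 5.3831 = 51.3071

51.307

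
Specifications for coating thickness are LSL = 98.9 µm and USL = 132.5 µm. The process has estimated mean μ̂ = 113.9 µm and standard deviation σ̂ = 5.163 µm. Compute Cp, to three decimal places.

1.085

Cp = (USL − LSL) / (6σ̂) = (132.5 − 98.9) / (6 × 5.163) = 33.6000 / 30.9780 = 1.0846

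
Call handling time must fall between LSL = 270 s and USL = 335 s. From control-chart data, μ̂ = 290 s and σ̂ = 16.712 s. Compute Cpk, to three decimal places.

Cpu = (USL − μ̂) / (3σ̂) = (335 − 290) / (3 × 16.712) = 0.8976; Cpl = (μ̂ − LSL) / (3σ̂) = (290 − 270) / (3 × 16.712) = 0.3989; Cpk = min(Cpu, Cpl) = 0.3989

0.399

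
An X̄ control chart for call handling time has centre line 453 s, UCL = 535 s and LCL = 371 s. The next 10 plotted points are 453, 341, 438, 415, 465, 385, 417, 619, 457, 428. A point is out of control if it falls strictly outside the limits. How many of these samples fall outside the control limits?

2

Compare each point to [371, 535]: sample 2 = 341 < LCL; sample 8 = 619 > UCL.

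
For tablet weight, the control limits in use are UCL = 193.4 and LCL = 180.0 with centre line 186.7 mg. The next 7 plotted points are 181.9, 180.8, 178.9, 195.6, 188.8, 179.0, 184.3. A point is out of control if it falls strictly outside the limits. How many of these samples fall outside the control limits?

3

Compare each point to [180.0, 193.4]: sample 3 = 178.9 < LCL; sample 4 = 195.6 > UCL; sample 6 = 179.0 < LCL.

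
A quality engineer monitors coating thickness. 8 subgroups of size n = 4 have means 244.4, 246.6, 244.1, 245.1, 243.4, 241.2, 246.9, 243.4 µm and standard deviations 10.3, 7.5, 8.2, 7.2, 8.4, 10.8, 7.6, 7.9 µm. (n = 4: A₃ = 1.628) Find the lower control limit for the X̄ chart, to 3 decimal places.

230.570

X̄̄ = (244.4 + 246.6 + 244.1 + 245.1 + 243.4 + 241.2 + 246.9 + 243.4) / 8 = 244.3875
s̄ = (10.3 + 7.5 + 8.2 + 7.2 + 8.4 + 10.8 + 7.6 + 7.9) / 8 = 8.4875
LCL = X̄̄ − A₃·s̄ = 244.3875 − 1.628 × 8.4875 = 230.5698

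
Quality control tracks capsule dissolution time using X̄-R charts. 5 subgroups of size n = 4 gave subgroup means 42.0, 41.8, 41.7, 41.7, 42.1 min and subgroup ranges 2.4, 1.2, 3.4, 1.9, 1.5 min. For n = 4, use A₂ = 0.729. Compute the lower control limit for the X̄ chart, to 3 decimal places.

X̄̄ = (42.0 + 41.8 + 41.7 + 41.7 + 42.1) / 5 = 209.3000 / 5 = 41.8600
R̄ = (2.4 + 1.2 + 3.4 + 1.9 + 1.5) / 5 = 10.4000 / 5 = 2.0800
LCL = X̄̄ − A₂·R̄ = 41.8600 − 0.729 × 2.0800 = 40.3437

40.344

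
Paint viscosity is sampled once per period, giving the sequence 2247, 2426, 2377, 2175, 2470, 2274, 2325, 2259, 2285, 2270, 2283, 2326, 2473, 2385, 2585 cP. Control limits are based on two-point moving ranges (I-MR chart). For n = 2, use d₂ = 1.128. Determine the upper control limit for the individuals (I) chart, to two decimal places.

X̄ = (2247 + 2426 + 2377 + 2175 + 2470 + 2274 + 2325 + 2259 + 2285 + 2270 + 2283 + 2326 + 2473 + 2385 + 2585) / 15 = 2344.0000
Moving ranges: 179, 49, 202, 295, 196, 51, 66, 26, 15, 13, 43, 147, 88, 200; M̄R̄ = 1570.0000 / 14 = 112.1429
UCL = X̄ + 3·M̄R̄/d₂ = 2344.0000 + 3 × 112.1429 / 1.128 = 2642.2523

2642.25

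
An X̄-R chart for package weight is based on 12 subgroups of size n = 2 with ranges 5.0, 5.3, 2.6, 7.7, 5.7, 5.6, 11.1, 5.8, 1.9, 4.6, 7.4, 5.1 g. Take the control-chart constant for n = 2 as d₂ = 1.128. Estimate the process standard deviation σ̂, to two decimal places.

R̄ = (5.0 + 5.3 + 2.6 + 7.7 + 5.7 + 5.6 + 11.1 + 5.8 + 1.9 + 4.6 + 7.4 + 5.1) / 12 = 5.6500
σ̂ = R̄ / d₂ = 5.6500 / 1.128 = 5.0089

5.01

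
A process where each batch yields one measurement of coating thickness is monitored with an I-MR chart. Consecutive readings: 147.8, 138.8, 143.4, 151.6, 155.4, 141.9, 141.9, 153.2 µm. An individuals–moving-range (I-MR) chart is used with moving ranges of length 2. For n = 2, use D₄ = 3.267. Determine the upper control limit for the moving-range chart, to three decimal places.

23.522

Moving ranges: 9.0, 4.6, 8.2, 3.8, 13.5, 0.0, 11.3; M̄R̄ = 50.4000 / 7 = 7.2000
UCL_MR = D₄·M̄R̄ = 3.267 × 7.2000 = 23.5224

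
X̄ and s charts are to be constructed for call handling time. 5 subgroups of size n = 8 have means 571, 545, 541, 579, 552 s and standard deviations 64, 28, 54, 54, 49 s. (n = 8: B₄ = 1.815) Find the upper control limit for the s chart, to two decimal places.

90.39

s̄ = (64 + 28 + 54 + 54 + 49) / 5 = 49.8000
UCL_s = B₄·s̄ = 1.815 × 49.8000 = 90.3870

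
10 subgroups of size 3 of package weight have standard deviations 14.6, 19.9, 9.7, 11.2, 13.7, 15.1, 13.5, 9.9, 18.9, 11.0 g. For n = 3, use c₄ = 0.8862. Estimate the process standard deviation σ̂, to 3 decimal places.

s̄ = (14.6 + 19.9 + 9.7 + 11.2 + 13.7 + 15.1 + 13.5 + 9.9 + 18.9 + 11.0) / 10 = 13.7500
σ̂ = s̄ / c₄ = 13.7500 / 0.8862 = 15.5157

15.516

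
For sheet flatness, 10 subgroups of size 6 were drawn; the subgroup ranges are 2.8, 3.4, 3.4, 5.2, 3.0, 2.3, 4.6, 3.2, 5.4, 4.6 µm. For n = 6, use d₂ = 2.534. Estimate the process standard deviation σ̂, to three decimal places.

1.496

R̄ = (2.8 + 3.4 + 3.4 + 5.2 + 3.0 + 2.3 + 4.6 + 3.2 + 5.4 + 4.6) / 10 = 3.7900
σ̂ = R̄ / d₂ = 3.7900 / 2.534 = 1.4957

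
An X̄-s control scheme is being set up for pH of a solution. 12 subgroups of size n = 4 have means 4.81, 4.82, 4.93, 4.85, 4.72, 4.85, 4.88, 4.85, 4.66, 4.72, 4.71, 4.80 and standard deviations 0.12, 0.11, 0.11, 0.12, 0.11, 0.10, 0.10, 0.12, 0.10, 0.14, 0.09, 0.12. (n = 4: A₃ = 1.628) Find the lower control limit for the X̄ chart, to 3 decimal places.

X̄̄ = (4.81 + 4.82 + 4.93 + 4.85 + 4.72 + 4.85 + 4.88 + 4.85 + 4.66 + 4.72 + 4.71 + 4.80) / 12 = 4.8000
s̄ = (0.12 + 0.11 + 0.11 + 0.12 + 0.11 + 0.10 + 0.10 + 0.12 + 0.10 + 0.14 + 0.09 + 0.12) / 12 = 0.1117
LCL = X̄̄ − A₃·s̄ = 4.8000 − 1.628 × 0.1117 = 4.6182

4.618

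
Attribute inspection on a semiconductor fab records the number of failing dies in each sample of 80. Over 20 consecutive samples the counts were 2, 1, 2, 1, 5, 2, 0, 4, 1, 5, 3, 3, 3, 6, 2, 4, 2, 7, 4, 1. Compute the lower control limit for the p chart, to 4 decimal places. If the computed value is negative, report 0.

0.0000

p̄ = Σdᵢ / (k·n) = 58 / (20 × 80) = 0.03625
LCL = p̄ − 3·√(p̄(1−p̄)/n) = 0.03625 − 3 × 0.02090 = -0.02644 → 0 (negative, so LCL = 0)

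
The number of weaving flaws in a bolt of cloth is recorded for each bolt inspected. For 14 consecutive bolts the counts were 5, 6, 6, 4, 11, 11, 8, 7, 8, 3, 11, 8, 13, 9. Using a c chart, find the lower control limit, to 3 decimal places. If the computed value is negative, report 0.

0.000

c̄ = (5 + 6 + 6 + 4 + 11 + 11 + 8 + 7 + 8 + 3 + 11 + 8 + 13 + 9) / 14 = 110 / 14 = 7.8571
LCL = c̄ − 3√c̄ = 7.8571 − 3 × 2.8031 = -0.5520 → 0 (cannot be negative)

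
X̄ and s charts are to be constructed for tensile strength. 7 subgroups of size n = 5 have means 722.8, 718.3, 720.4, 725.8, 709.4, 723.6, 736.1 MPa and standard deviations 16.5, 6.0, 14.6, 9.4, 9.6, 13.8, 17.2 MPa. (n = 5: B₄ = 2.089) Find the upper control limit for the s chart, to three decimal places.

25.993

s̄ = (16.5 + 6.0 + 14.6 + 9.4 + 9.6 + 13.8 + 17.2) / 7 = 12.4429
UCL_s = B₄·s̄ = 2.089 × 12.4429 = 25.9931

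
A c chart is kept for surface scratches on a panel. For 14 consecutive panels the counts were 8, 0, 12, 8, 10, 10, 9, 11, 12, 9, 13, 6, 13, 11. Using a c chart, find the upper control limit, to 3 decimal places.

c̄ = (8 + 0 + 12 + 8 + 10 + 10 + 9 + 11 + 12 + 9 + 13 + 6 + 13 + 11) / 14 = 132 / 14 = 9.4286
UCL = c̄ + 3√c̄ = 9.4286 + 3 × √9.4286 = 9.4286 + 3 × 3.0706 = 18.6404

18.640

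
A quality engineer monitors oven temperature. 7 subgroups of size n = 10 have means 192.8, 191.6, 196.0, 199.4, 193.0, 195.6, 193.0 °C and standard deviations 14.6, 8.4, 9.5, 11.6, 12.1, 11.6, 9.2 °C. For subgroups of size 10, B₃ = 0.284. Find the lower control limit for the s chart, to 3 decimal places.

s̄ = (14.6 + 8.4 + 9.5 + 11.6 + 12.1 + 11.6 + 9.2) / 7 = 11.0000
LCL_s = B₃·s̄ = 0.284 × 11.0000 = 3.1240

3.124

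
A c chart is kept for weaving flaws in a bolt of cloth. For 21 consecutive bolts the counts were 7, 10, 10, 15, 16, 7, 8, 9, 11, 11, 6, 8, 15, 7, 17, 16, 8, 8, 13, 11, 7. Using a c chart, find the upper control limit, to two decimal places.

20.19

c̄ = (7 + 10 + 10 + 15 + 16 + 7 + 8 + 9 + 11 + 11 + 6 + 8 + 15 + 7 + 17 + 16 + 8 + 8 + 13 + 11 + 7) / 21 = 220 / 21 = 10.4762
UCL = c̄ + 3√c̄ = 10.4762 + 3 × √10.4762 = 10.4762 + 3 × 3.2367 = 20.1863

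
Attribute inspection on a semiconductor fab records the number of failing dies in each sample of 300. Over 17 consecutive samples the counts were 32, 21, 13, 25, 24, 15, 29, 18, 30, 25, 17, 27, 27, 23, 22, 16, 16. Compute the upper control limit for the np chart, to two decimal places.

36.00

p̄ = Σdᵢ / (k·n) = 380 / (17 × 300) = 0.07451
UCL = np̄ + 3·√(np̄(1−p̄)) = 22.3529 + 3 × √(22.3529×0.92549) = 22.3529 + 3 × 4.5483 = 35.9980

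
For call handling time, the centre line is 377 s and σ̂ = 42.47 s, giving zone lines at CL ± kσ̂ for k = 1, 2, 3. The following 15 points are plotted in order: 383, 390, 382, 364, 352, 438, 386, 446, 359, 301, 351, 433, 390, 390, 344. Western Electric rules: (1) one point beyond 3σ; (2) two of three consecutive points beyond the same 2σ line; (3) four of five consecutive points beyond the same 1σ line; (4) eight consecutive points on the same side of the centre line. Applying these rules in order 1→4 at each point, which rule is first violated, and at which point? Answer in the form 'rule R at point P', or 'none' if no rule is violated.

none

Zone of each point (C = within 1σ̂, B = 1σ̂–2σ̂, A = 2σ̂–3σ̂, * = beyond 3σ̂; sign = side of CL): 1:+C, 2:+C, 3:+C, 4:-C, 5:-C, 6:+B, 7:+C, 8:+B, 9:-C, 10:-B, 11:-C, 12:+B, 13:+C, 14:+C, 15:-C
No rule fires across all 15 points.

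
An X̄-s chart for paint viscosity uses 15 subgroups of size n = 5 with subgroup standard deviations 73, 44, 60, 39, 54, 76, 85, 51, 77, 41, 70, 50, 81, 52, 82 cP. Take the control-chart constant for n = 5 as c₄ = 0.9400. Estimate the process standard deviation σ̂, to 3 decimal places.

66.312

s̄ = (73 + 44 + 60 + 39 + 54 + 76 + 85 + 51 + 77 + 41 + 70 + 50 + 81 + 52 + 82) / 15 = 62.3333
σ̂ = s̄ / c₄ = 62.3333 / 0.9400 = 66.3121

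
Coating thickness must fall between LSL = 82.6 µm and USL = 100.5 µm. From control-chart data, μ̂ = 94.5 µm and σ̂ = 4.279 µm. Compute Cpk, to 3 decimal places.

0.467

Cpu = (USL − μ̂) / (3σ̂) = (100.5 − 94.5) / (3 × 4.279) = 0.4674; Cpl = (μ̂ − LSL) / (3σ̂) = (94.5 − 82.6) / (3 × 4.279) = 0.9270; Cpk = min(Cpu, Cpl) = 0.4674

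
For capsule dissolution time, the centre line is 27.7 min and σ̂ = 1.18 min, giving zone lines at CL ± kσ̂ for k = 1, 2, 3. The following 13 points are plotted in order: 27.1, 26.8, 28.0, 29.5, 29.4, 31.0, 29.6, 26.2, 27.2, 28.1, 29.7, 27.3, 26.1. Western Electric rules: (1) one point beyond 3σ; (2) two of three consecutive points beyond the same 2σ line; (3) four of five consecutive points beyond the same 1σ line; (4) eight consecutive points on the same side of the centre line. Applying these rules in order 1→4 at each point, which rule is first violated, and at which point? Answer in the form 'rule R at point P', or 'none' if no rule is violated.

rule 3 at point 7

Zone of each point (C = within 1σ̂, B = 1σ̂–2σ̂, A = 2σ̂–3σ̂, * = beyond 3σ̂; sign = side of CL): 1:-C, 2:-C, 3:+C, 4:+B, 5:+B, 6:+A, 7:+B, 8:-B, 9:-C, 10:+C, 11:+B, 12:-C, 13:-B
Rule 3 (four of five consecutive points beyond the same 1σ limit) is satisfied at point 7.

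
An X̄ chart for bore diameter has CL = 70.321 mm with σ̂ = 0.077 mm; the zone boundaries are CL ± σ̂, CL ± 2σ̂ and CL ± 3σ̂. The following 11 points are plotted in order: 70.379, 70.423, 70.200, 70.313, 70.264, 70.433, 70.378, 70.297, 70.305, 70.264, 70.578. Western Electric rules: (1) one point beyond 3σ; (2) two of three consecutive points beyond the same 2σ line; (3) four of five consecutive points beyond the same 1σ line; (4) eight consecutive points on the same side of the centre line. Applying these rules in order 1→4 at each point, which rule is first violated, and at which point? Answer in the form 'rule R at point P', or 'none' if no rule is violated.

Zone of each point (C = within 1σ̂, B = 1σ̂–2σ̂, A = 2σ̂–3σ̂, * = beyond 3σ̂; sign = side of CL): 1:+C, 2:+B, 3:-B, 4:-C, 5:-C, 6:+B, 7:+C, 8:-C, 9:-C, 10:-C, 11:+*
Rule 1 (one point beyond the 3σ limits) is satisfied at point 11.

rule 1 at point 11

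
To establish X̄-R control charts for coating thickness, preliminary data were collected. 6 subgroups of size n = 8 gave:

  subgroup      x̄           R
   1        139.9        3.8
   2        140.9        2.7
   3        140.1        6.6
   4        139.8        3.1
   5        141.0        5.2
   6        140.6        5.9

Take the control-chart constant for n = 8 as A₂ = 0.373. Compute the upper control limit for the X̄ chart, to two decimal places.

142.08

X̄̄ = (139.9 + 140.9 + 140.1 + 139.8 + 141.0 + 140.6) / 6 = 842.3000 / 6 = 140.3833
R̄ = (3.8 + 2.7 + 6.6 + 3.1 + 5.2 + 5.9) / 6 = 27.3000 / 6 = 4.5500
UCL = X̄̄ + A₂·R̄ = 140.3833 + 0.373 × 4.5500 = 142.0805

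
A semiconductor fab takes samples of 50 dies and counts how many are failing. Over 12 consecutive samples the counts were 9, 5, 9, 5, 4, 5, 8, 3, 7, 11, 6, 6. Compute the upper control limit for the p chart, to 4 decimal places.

p̄ = Σdᵢ / (k·n) = 78 / (12 × 50) = 0.13000
UCL = p̄ + 3·√(p̄(1−p̄)/n) = 0.13000 + 3 × √(0.13000×0.87000/50) = 0.13000 + 3 × 0.04756 = 0.27268

0.2727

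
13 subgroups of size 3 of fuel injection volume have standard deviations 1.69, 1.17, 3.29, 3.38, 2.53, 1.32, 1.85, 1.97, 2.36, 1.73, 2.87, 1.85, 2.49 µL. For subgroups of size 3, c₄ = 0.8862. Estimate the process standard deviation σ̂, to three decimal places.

2.474

s̄ = (1.69 + 1.17 + 3.29 + 3.38 + 2.53 + 1.32 + 1.85 + 1.97 + 2.36 + 1.73 + 2.87 + 1.85 + 2.49) / 13 = 2.1923
σ̂ = s̄ / c₄ = 2.1923 / 0.8862 = 2.4738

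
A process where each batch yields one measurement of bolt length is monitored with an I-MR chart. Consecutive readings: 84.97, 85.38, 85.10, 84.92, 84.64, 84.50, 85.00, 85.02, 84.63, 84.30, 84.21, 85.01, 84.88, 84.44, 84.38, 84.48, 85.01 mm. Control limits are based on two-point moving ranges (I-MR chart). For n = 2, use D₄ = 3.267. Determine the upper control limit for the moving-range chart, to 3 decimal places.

0.956

Moving ranges: 0.41, 0.28, 0.18, 0.28, 0.14, 0.50, 0.02, 0.39, 0.33, 0.09, 0.80, 0.13, 0.44, 0.06, 0.10, 0.53; M̄R̄ = 4.6800 / 16 = 0.2925
UCL_MR = D₄·M̄R̄ = 3.267 × 0.2925 = 0.9556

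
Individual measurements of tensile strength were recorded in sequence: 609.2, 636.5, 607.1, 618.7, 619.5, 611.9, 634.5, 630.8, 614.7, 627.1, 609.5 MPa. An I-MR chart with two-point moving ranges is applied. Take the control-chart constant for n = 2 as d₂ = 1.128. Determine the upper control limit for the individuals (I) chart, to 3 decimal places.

X̄ = (609.2 + 636.5 + 607.1 + 618.7 + 619.5 + 611.9 + 634.5 + 630.8 + 614.7 + 627.1 + 609.5) / 11 = 619.9545
Moving ranges: 27.3, 29.4, 11.6, 0.8, 7.6, 22.6, 3.7, 16.1, 12.4, 17.6; M̄R̄ = 149.1000 / 10 = 14.9100
UCL = X̄ + 3·M̄R̄/d₂ = 619.9545 + 3 × 14.9100 / 1.128 = 659.6088

659.609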